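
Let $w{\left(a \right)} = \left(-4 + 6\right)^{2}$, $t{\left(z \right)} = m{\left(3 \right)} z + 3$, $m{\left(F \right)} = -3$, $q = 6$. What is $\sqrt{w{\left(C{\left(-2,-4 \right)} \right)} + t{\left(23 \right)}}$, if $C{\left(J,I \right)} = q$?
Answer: $i \sqrt{62} \approx 7.874 i$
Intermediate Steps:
$C{\left(J,I \right)} = 6$
$t{\left(z \right)} = 3 - 3 z$ ($t{\left(z \right)} = - 3 z + 3 = 3 - 3 z$)
$w{\left(a \right)} = 4$ ($w{\left(a \right)} = 2^{2} = 4$)
$\sqrt{w{\left(C{\left(-2,-4 \right)} \right)} + t{\left(23 \right)}} = \sqrt{4 + \left(3 - 69\right)} = \sqrt{4 - 66} = \sqrt{-62} = i \sqrt{62}$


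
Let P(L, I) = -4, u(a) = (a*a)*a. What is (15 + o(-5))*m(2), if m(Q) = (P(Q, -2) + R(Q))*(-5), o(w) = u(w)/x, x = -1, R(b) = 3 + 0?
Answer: 700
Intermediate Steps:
R(b) = 3
u(a) = a³ (u(a) = a²*a = a³)
o(w) = -w³ (o(w) = w³/(-1) = w³*(-1) = -w³)
m(Q) = 5 (m(Q) = (-4 + 3)*(-5) = -1*(-5) = 5)
(15 + o(-5))*m(2) = (15 - 1*(-5)³)*5 = (15 - 1*(-125))*5 = (15 + 125)*5 = 140*5 = 700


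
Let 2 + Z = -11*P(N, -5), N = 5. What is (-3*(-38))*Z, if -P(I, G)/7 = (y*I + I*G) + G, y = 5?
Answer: -44118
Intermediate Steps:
P(I, G) = -35*I - 7*G - 7*G*I (P(I, G) = -7*((5*I + I*G) + G) = -7*((5*I + G*I) + G) = -7*(G + 5*I + G*I) = -35*I - 7*G - 7*G*I)
Z = -387 (Z = -2 - 11*(-35*5 - 7*(-5) - 7*(-5)*5) = -2 - 11*(-175 + 35 + 175) = -2 - 11*35 = -2 - 385 = -387)
(-3*(-38))*Z = -3*(-38)*(-387) = 114*(-387) = -44118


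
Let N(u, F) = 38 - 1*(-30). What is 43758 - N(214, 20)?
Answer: 43690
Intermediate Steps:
N(u, F) = 68 (N(u, F) = 38 + 30 = 68)
43758 - N(214, 20) = 43758 - 1*68 = 43758 - 68 = 43690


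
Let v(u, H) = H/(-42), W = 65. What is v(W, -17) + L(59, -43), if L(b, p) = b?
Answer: 2495/42 ≈ 59.405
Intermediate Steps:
v(u, H) = -H/42 (v(u, H) = H*(-1/42) = -H/42)
v(W, -17) + L(59, -43) = -1/42*(-17) + 59 = 17/42 + 59 = 2495/42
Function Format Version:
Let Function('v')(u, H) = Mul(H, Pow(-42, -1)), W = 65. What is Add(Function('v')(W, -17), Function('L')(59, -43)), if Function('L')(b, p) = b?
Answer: Rational(2495, 42) ≈ 59.405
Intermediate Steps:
Function('v')(u, H) = Mul(Rational(-1, 42), H) (Function('v')(u, H) = Mul(H, Rational(-1, 42)) = Mul(Rational(-1, 42), H))
Add(Function('v')(W, -17), Function('L')(59, -43)) = Add(Mul(Rational(-1, 42), -17), 59) = Add(Rational(17, 42), 59) = Rational(2495, 42)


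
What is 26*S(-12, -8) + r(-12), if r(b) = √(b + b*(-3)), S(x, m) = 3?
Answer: 78 + 2*√6 ≈ 82.899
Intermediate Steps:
r(b) = √2*√(-b) (r(b) = √(b - 3*b) = √(-2*b) = √2*√(-b))
26*S(-12, -8) + r(-12) = 26*3 + √2*√(-1*(-12)) = 78 + √2*√12 = 78 + √2*(2*√3) = 78 + 2*√6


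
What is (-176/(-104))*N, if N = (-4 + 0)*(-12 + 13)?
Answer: -88/13 ≈ -6.7692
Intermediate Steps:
N = -4 (N = -4*1 = -4)
(-176/(-104))*N = -176/(-104)*(-4) = -176*(-1/104)*(-4) = (22/13)*(-4) = -88/13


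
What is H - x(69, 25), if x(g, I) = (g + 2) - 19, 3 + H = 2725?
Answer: 2670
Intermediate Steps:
H = 2722 (H = -3 + 2725 = 2722)
x(g, I) = -17 + g (x(g, I) = (2 + g) - 19 = -17 + g)
H - x(69, 25) = 2722 - (-17 + 69) = 2722 - 1*52 = 2722 - 52 = 2670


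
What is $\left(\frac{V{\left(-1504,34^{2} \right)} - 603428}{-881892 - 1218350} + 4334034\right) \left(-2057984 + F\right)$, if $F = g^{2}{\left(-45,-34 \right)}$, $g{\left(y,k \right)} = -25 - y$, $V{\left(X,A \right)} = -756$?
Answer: $- \frac{9364600620449142304}{1050121} \approx -8.9176 \cdot 10^{12}$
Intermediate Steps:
$F = 400$ ($F = \left(-25 - -45\right)^{2} = \left(-25 + 45\right)^{2} = 20^{2} = 400$)
$\left(\frac{V{\left(-1504,34^{2} \right)} - 603428}{-881892 - 1218350} + 4334034\right) \left(-2057984 + F\right) = \left(\frac{-756 - 603428}{-881892 - 1218350} + 4334034\right) \left(-2057984 + 400\right) = \left(- \frac{604184}{-2100242} + 4334034\right) \left(-2057584\right) = \left(\left(-604184\right) \left(- \frac{1}{2100242}\right) + 4334034\right) \left(-2057584\right) = \left(\frac{302092}{1050121} + 4334034\right) \left(-2057584\right) = \frac{4551260420206}{1050121} \left(-2057584\right) = - \frac{9364600620449142304}{1050121}$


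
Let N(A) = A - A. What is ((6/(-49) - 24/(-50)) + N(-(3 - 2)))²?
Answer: 191844/1500625 ≈ 0.12784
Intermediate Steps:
N(A) = 0
((6/(-49) - 24/(-50)) + N(-(3 - 2)))² = ((6/(-49) - 24/(-50)) + 0)² = ((6*(-1/49) - 24*(-1/50)) + 0)² = ((-6/49 + 12/25) + 0)² = (438/1225 + 0)² = (438/1225)² = 191844/1500625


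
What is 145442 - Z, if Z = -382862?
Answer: 528304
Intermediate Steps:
145442 - Z = 145442 - 1*(-382862) = 145442 + 382862 = 528304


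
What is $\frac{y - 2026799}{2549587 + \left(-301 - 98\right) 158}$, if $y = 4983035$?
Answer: $\frac{2956236}{2486545} \approx 1.1889$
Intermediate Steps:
$\frac{y - 2026799}{2549587 + \left(-301 - 98\right) 158} = \frac{4983035 - 2026799}{2549587 + \left(-301 - 98\right) 158} = \frac{2956236}{2549587 - 63042} = \frac{2956236}{2486545}$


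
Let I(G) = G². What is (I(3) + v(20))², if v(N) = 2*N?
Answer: 2401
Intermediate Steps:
(I(3) + v(20))² = (3² + 2*20)² = (9 + 40)² = 49² = 2401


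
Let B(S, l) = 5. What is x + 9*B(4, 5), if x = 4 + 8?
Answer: 57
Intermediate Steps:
x = 12
x + 9*B(4, 5) = 12 + 9*5 = 12 + 45 = 57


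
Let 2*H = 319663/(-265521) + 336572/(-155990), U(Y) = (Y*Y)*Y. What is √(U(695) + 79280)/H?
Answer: -455604828690*√2775055/69615582691 ≈ -10902.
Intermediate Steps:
U(Y) = Y³ (U(Y) = Y²*Y = Y³)
H = -69615582691/41418620790 (H = (319663/(-265521) + 336572/(-155990))/2 = (319663*(-1/265521) + 336572*(-1/155990))/2 = (-319663/265521 - 168286/77995)/2 = (½)*(-69615582691/20709310395) = -69615582691/41418620790 ≈ -1.6808)
√(U(695) + 79280)/H = √(695³ + 79280)/(-69615582691/41418620790) = √(335702375 + 79280)*(-41418620790/69615582691) = √335781655*(-41418620790/69615582691) = (11*√2775055)*(-41418620790/69615582691) = -455604828690*√2775055/69615582691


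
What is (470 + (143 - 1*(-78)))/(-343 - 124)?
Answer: -691/467 ≈ -1.4797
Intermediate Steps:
(470 + (143 - 1*(-78)))/(-343 - 124) = (470 + (143 + 78))/(-467) = (470 + 221)*(-1/467) = 691*(-1/467) = -691/467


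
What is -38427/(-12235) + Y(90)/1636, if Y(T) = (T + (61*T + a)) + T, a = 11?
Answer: 132373607/20016460 ≈ 6.6132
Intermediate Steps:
Y(T) = 11 + 63*T (Y(T) = (T + (61*T + 11)) + T = (T + (11 + 61*T)) + T = (11 + 62*T) + T = 11 + 63*T)
-38427/(-12235) + Y(90)/1636 = -38427/(-12235) + (11 + 63*90)/1636 = -38427*(-1/12235) + (11 + 5670)*(1/1636) = 38427/12235 + 5681*(1/1636) = 38427/12235 + 5681/1636 = 132373607/20016460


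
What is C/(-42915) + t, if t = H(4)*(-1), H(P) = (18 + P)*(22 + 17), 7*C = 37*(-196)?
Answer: -36820034/42915 ≈ -857.98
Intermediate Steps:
C = -1036 (C = (37*(-196))/7 = (⅐)*(-7252) = -1036)
H(P) = 702 + 39*P (H(P) = (18 + P)*39 = 702 + 39*P)
t = -858 (t = (702 + 39*4)*(-1) = (702 + 156)*(-1) = 858*(-1) = -858)
C/(-42915) + t = -1036/(-42915) - 858 = -1036*(-1/42915) - 858 = 1036/42915 - 858 = -36820034/42915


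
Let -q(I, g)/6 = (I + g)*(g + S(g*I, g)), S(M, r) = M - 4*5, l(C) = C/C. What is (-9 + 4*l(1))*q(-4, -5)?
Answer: 1350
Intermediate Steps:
l(C) = 1
S(M, r) = -20 + M (S(M, r) = M - 20 = -20 + M)
q(I, g) = -6*(I + g)*(-20 + g + I*g) (q(I, g) = -6*(I + g)*(g + (-20 + g*I)) = -6*(I + g)*(g + (-20 + I*g)) = -6*(I + g)*(-20 + g + I*g))
(-9 + 4*l(1))*q(-4, -5) = (-9 + 4*1)*(-6*(-5)**2 - 6*(-4)*(-5) - 6*(-4)*(-20 - 4*(-5)) - 6*(-5)*(-20 - 4*(-5))) = (-9 + 4)*(-6*25 - 120 - 6*(-4)*(-20 + 20) - 6*(-5)*(-20 + 20)) = -5*(-150 - 120 - 6*(-4)*0 - 6*(-5)*0) = -5*(-150 - 120 + 0 + 0) = -5*(-270) = 1350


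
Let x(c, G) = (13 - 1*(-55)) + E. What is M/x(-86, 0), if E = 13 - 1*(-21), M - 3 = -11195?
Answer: -5596/51 ≈ -109.73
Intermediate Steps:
M = -11192 (M = 3 - 11195 = -11192)
E = 34 (E = 13 + 21 = 34)
x(c, G) = 102 (x(c, G) = (13 - 1*(-55)) + 34 = (13 + 55) + 34 = 68 + 34 = 102)
M/x(-86, 0) = -11192/102 = -11192*1/102 = -5596/51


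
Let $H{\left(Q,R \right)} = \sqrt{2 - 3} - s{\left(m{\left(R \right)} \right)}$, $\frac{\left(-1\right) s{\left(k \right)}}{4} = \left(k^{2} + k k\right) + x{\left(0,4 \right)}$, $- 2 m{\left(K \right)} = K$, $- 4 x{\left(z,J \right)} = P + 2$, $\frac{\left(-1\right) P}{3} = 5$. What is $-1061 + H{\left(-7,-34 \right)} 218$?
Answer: $505789 + 218 i \approx 5.0579 \cdot 10^{5} + 218.0 i$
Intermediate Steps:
$P = -15$ ($P = \left(-3\right) 5 = -15$)
$x{\left(z,J \right)} = \frac{13}{4}$ ($x{\left(z,J \right)} = - \frac{-15 + 2}{4} = \left(- \frac{1}{4}\right) \left(-13\right) = \frac{13}{4}$)
$m{\left(K \right)} = - \frac{K}{2}$
$s{\left(k \right)} = -13 - 8 k^{2}$ ($s{\left(k \right)} = - 4 \left(\left(k^{2} + k k\right) + \frac{13}{4}\right) = - 4 \left(\left(k^{2} + k^{2}\right) + \frac{13}{4}\right) = - 4 \left(2 k^{2} + \frac{13}{4}\right) = - 4 \left(\frac{13}{4} + 2 k^{2}\right) = -13 - 8 k^{2}$)
$H{\left(Q,R \right)} = 13 + i + 2 R^{2}$ ($H{\left(Q,R \right)} = \sqrt{2 - 3} - \left(-13 - 8 \left(- \frac{R}{2}\right)^{2}\right) = \sqrt{-1} - \left(-13 - 8 \frac{R^{2}}{4}\right) = i - \left(-13 - 2 R^{2}\right) = i + \left(13 + 2 R^{2}\right) = 13 + i + 2 R^{2}$)
$-1061 + H{\left(-7,-34 \right)} 218 = -1061 + \left(13 + i + 2 \left(-34\right)^{2}\right) 218 = -1061 + \left(13 + i + 2 \cdot 1156\right) 218 = -1061 + \left(13 + i + 2312\right) 218 = -1061 + \left(2325 + i\right) 218 = -1061 + \left(506850 + 218 i\right) = 505789 + 218 i$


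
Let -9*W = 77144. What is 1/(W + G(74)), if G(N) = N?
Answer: -9/76478 ≈ -0.00011768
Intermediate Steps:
W = -77144/9 (W = -⅑*77144 = -77144/9 ≈ -8571.6)
1/(W + G(74)) = 1/(-77144/9 + 74) = 1/(-76478/9) = -9/76478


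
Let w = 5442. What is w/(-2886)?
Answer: -907/481 ≈ -1.8857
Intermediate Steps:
w/(-2886) = 5442/(-2886) = 5442*(-1/2886) = -907/481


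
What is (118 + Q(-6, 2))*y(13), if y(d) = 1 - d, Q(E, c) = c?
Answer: -1440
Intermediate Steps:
(118 + Q(-6, 2))*y(13) = (118 + 2)*(1 - 1*13) = 120*(1 - 13) = 120*(-12) = -1440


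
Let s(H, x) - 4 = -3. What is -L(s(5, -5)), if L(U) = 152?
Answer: -152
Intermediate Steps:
s(H, x) = 1 (s(H, x) = 4 - 3 = 1)
-L(s(5, -5)) = -1*152 = -152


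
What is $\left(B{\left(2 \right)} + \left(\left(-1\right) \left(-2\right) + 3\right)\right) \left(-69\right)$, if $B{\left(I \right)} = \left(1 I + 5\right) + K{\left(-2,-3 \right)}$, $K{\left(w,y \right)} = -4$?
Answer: $-552$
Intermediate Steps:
$B{\left(I \right)} = 1 + I$ ($B{\left(I \right)} = \left(1 I + 5\right) - 4 = \left(I + 5\right) - 4 = \left(5 + I\right) - 4 = 1 + I$)
$\left(B{\left(2 \right)} + \left(\left(-1\right) \left(-2\right) + 3\right)\right) \left(-69\right) = \left(\left(1 + 2\right) + \left(\left(-1\right) \left(-2\right) + 3\right)\right) \left(-69\right) = \left(3 + \left(2 + 3\right)\right) \left(-69\right) = \left(3 + 5\right) \left(-69\right) = 8 \left(-69\right) = -552$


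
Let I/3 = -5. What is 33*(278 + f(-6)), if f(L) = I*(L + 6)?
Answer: 9174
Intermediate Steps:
I = -15 (I = 3*(-5) = -15)
f(L) = -90 - 15*L (f(L) = -15*(L + 6) = -15*(6 + L) = -90 - 15*L)
33*(278 + f(-6)) = 33*(278 + (-90 - 15*(-6))) = 33*(278 + (-90 + 90)) = 33*(278 + 0) = 33*278 = 9174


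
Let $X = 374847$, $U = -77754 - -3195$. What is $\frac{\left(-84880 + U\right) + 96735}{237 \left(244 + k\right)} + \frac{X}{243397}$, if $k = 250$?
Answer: $\frac{1301107799}{1295292453} \approx 1.0045$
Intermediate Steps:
$U = -74559$ ($U = -77754 + 3195 = -74559$)
$\frac{\left(-84880 + U\right) + 96735}{237 \left(244 + k\right)} + \frac{X}{243397} = \frac{\left(-84880 - 74559\right) + 96735}{237 \left(244 + 250\right)} + \frac{374847}{243397} = \frac{-159439 + 96735}{237 \cdot 494} + 374847 \cdot \frac{1}{243397} = - \frac{62704}{117078} + \frac{34077}{22127} = \left(-62704\right) \frac{1}{117078} + \frac{34077}{22127} = - \frac{31352}{58539} + \frac{34077}{22127} = \frac{1301107799}{1295292453}$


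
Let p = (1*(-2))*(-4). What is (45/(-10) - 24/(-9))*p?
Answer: -44/3 ≈ -14.667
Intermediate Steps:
p = 8 (p = -2*(-4) = 8)
(45/(-10) - 24/(-9))*p = (45/(-10) - 24/(-9))*8 = (45*(-⅒) - 24*(-⅑))*8 = (-9/2 + 8/3)*8 = -11/6*8 = -44/3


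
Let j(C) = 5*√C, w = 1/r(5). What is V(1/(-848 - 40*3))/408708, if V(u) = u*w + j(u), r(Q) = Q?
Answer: -1/1978146720 + 5*I*√2/17983152 ≈ -5.0552e-10 + 3.9321e-7*I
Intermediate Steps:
w = ⅕ (w = 1/5 = ⅕ ≈ 0.20000)
V(u) = 5*√u + u/5 (V(u) = u*(⅕) + 5*√u = u/5 + 5*√u = 5*√u + u/5)
V(1/(-848 - 40*3))/408708 = (5*√(1/(-848 - 40*3)) + 1/(5*(-848 - 40*3)))/408708 = (5*√(1/(-848 - 120)) + 1/(5*(-848 - 120)))*(1/408708) = (5*√(1/(-968)) + (⅕)/(-968))*(1/408708) = (5*√(-1/968) + (⅕)*(-1/968))*(1/408708) = (5*(I*√2/44) - 1/4840)*(1/408708) = (5*I*√2/44 - 1/4840)*(1/408708) = (-1/4840 + 5*I*√2/44)*(1/408708) = -1/1978146720 + 5*I*√2/17983152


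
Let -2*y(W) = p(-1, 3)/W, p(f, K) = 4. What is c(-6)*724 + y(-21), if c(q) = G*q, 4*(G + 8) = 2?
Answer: 684182/21 ≈ 32580.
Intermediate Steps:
G = -15/2 (G = -8 + (¼)*2 = -8 + ½ = -15/2 ≈ -7.5000)
c(q) = -15*q/2
y(W) = -2/W
c(-6)*724 + y(-21) = -15/2*(-6)*724 - 2/(-21) = 45*724 - 2*(-1/21) = 32580 + 2/21 = 684182/21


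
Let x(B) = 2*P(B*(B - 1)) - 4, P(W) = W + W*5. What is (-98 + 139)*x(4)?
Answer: 5740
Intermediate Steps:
P(W) = 6*W (P(W) = W + 5*W = 6*W)
x(B) = -4 + 12*B*(-1 + B) (x(B) = 2*(6*(B*(B - 1))) - 4 = 2*(6*(B*(-1 + B))) - 4 = 2*(6*B*(-1 + B)) - 4 = 12*B*(-1 + B) - 4 = -4 + 12*B*(-1 + B))
(-98 + 139)*x(4) = (-98 + 139)*(-4 + 12*4*(-1 + 4)) = 41*(-4 + 12*4*3) = 41*(-4 + 144) = 41*140 = 5740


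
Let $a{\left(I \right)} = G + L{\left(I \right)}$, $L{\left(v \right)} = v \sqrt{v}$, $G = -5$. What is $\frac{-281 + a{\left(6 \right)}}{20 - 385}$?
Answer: $\frac{286}{365} - \frac{6 \sqrt{6}}{365} \approx 0.7433$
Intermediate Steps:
$L{\left(v \right)} = v^{\frac{3}{2}}$
$a{\left(I \right)} = -5 + I^{\frac{3}{2}}$
$\frac{-281 + a{\left(6 \right)}}{20 - 385} = \frac{-281 - \left(5 - 6^{\frac{3}{2}}\right)}{20 - 385} = \frac{-281 - \left(5 - 6 \sqrt{6}\right)}{-365} = \left(-286 + 6 \sqrt{6}\right) \left(- \frac{1}{365}\right) = \frac{286}{365} - \frac{6 \sqrt{6}}{365}$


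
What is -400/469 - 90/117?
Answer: -9890/6097 ≈ -1.6221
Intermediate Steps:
-400/469 - 90/117 = -400*1/469 - 90*1/117 = -400/469 - 10/13 = -9890/6097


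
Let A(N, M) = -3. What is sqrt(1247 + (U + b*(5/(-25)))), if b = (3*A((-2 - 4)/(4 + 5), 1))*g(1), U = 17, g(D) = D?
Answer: sqrt(31645)/5 ≈ 35.578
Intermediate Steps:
b = -9 (b = (3*(-3))*1 = -9*1 = -9)
sqrt(1247 + (U + b*(5/(-25)))) = sqrt(1247 + (17 - 45/(-25))) = sqrt(1247 + (17 - 45*(-1)/25)) = sqrt(1247 + (17 - 9*(-1/5))) = sqrt(1247 + (17 + 9/5)) = sqrt(1247 + 94/5) = sqrt(6329/5) = sqrt(31645)/5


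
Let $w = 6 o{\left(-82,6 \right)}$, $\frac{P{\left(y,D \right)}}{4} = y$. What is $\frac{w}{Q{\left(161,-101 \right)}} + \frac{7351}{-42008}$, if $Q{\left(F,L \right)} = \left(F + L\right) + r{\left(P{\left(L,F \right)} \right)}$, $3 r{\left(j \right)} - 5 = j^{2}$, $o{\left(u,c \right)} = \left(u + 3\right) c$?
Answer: $- \frac{519857669}{2288049736} \approx -0.22721$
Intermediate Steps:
$o{\left(u,c \right)} = c \left(3 + u\right)$ ($o{\left(u,c \right)} = \left(3 + u\right) c = c \left(3 + u\right)$)
$P{\left(y,D \right)} = 4 y$
$r{\left(j \right)} = \frac{5}{3} + \frac{j^{2}}{3}$
$Q{\left(F,L \right)} = \frac{5}{3} + F + L + \frac{16 L^{2}}{3}$ ($Q{\left(F,L \right)} = \left(F + L\right) + \left(\frac{5}{3} + \frac{\left(4 L\right)^{2}}{3}\right) = \left(F + L\right) + \left(\frac{5}{3} + \frac{16 L^{2}}{3}\right) = \frac{5}{3} + F + L + \frac{16 L^{2}}{3}$)
$w = -2844$ ($w = 6 \cdot 6 \left(3 - 82\right) = 6 \cdot 6 \left(-79\right) = 6 \left(-474\right) = -2844$)
$\frac{w}{Q{\left(161,-101 \right)}} + \frac{7351}{-42008} = - \frac{2844}{\frac{5}{3} + 161 - 101 + \frac{16 \left(-101\right)^{2}}{3}} + \frac{7351}{-42008} = - \frac{2844}{\frac{5}{3} + 161 - 101 + \frac{16}{3} \cdot 10201} + 7351 \left(- \frac{1}{42008}\right) = - \frac{2844}{\frac{5}{3} + 161 - 101 + \frac{163216}{3}} - \frac{7351}{42008} = - \frac{2844}{54467} - \frac{7351}{42008} = - \frac{519857669}{2288049736}$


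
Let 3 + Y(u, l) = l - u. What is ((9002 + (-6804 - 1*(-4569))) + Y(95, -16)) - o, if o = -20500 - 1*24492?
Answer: 51645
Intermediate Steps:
Y(u, l) = -3 + l - u (Y(u, l) = -3 + (l - u) = -3 + l - u)
o = -44992 (o = -20500 - 24492 = -44992)
((9002 + (-6804 - 1*(-4569))) + Y(95, -16)) - o = ((9002 + (-6804 - 1*(-4569))) + (-3 - 16 - 1*95)) - 1*(-44992) = ((9002 + (-6804 + 4569)) + (-3 - 16 - 95)) + 44992 = ((9002 - 2235) - 114) + 44992 = (6767 - 114) + 44992 = 6653 + 44992 = 51645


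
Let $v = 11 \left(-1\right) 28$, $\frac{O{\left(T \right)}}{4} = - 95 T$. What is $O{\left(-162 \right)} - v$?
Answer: $61868$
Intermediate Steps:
$O{\left(T \right)} = - 380 T$ ($O{\left(T \right)} = 4 \left(- 95 T\right) = - 380 T$)
$v = -308$ ($v = \left(-11\right) 28 = -308$)
$O{\left(-162 \right)} - v = \left(-380\right) \left(-162\right) - -308 = 61560 + 308 = 61868$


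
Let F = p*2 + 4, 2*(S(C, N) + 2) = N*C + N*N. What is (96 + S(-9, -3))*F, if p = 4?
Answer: 1344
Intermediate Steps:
S(C, N) = -2 + N**2/2 + C*N/2 (S(C, N) = -2 + (N*C + N*N)/2 = -2 + (C*N + N**2)/2 = -2 + (N**2 + C*N)/2 = -2 + (N**2/2 + C*N/2) = -2 + N**2/2 + C*N/2)
F = 12 (F = 4*2 + 4 = 8 + 4 = 12)
(96 + S(-9, -3))*F = (96 + (-2 + (1/2)*(-3)**2 + (1/2)*(-9)*(-3)))*12 = (96 + (-2 + (1/2)*9 + 27/2))*12 = (96 + (-2 + 9/2 + 27/2))*12 = (96 + 16)*12 = 112*12 = 1344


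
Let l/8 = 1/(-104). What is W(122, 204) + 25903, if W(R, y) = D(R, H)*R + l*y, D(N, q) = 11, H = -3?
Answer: 353981/13 ≈ 27229.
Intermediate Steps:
l = -1/13 (l = 8/(-104) = 8*(-1/104) = -1/13 ≈ -0.076923)
W(R, y) = 11*R - y/13
W(122, 204) + 25903 = (11*122 - 1/13*204) + 25903 = (1342 - 204/13) + 25903 = 17242/13 + 25903 = 353981/13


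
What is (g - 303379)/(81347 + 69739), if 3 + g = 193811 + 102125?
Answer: -1241/25181 ≈ -0.049283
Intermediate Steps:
g = 295933 (g = -3 + (193811 + 102125) = -3 + 295936 = 295933)
(g - 303379)/(81347 + 69739) = (295933 - 303379)/(81347 + 69739) = -7446/151086 = -7446*1/151086 = -1241/25181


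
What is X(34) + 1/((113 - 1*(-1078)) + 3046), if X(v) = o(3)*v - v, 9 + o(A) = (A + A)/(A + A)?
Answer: -1296521/4237 ≈ -306.00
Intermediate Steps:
o(A) = -8 (o(A) = -9 + (A + A)/(A + A) = -9 + (2*A)/((2*A)) = -9 + (2*A)*(1/(2*A)) = -9 + 1 = -8)
X(v) = -9*v (X(v) = -8*v - v = -9*v)
X(34) + 1/((113 - 1*(-1078)) + 3046) = -9*34 + 1/((113 - 1*(-1078)) + 3046) = -306 + 1/((113 + 1078) + 3046) = -306 + 1/(1191 + 3046) = -306 + 1/4237 = -1296521/4237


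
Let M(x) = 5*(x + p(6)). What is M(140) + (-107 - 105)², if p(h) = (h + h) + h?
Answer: 45734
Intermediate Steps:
p(h) = 3*h (p(h) = 2*h + h = 3*h)
M(x) = 90 + 5*x (M(x) = 5*(x + 3*6) = 5*(x + 18) = 5*(18 + x) = 90 + 5*x)
M(140) + (-107 - 105)² = (90 + 5*140) + (-107 - 105)² = (90 + 700) + (-212)² = 790 + 44944 = 45734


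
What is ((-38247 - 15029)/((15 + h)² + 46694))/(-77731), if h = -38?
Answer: 53276/3670691013 ≈ 1.4514e-5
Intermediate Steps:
((-38247 - 15029)/((15 + h)² + 46694))/(-77731) = ((-38247 - 15029)/((15 - 38)² + 46694))/(-77731) = -53276/((-23)² + 46694)*(-1/77731) = -53276/(529 + 46694)*(-1/77731) = -53276/47223*(-1/77731) = 53276/3670691013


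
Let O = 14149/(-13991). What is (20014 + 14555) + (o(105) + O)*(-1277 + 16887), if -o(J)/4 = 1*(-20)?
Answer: 17734749789/13991 ≈ 1.2676e+6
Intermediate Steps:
O = -14149/13991 (O = 14149*(-1/13991) = -14149/13991 ≈ -1.0113)
o(J) = 80 (o(J) = -4*(-20) = 80)
(20014 + 14555) + (o(105) + O)*(-1277 + 16887) = (20014 + 14555) + (80 - 14149/13991)*(-1277 + 16887) = 34569 + (1105131/13991)*15610 = 34569 + 17251094910/13991 = 17734749789/13991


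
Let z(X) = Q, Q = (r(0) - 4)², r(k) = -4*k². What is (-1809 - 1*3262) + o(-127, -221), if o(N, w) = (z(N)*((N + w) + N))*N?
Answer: 960129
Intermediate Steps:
Q = 16 (Q = (-4*0² - 4)² = (-4*0 - 4)² = (0 - 4)² = (-4)² = 16)
z(X) = 16
o(N, w) = N*(16*w + 32*N) (o(N, w) = (16*((N + w) + N))*N = (16*(w + 2*N))*N = (16*w + 32*N)*N = N*(16*w + 32*N))
(-1809 - 1*3262) + o(-127, -221) = (-1809 - 1*3262) + 16*(-127)*(-221 + 2*(-127)) = (-1809 - 3262) + 16*(-127)*(-221 - 254) = -5071 + 16*(-127)*(-475) = -5071 + 965200 = 960129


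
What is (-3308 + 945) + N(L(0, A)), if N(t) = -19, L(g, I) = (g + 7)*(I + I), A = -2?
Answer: -2382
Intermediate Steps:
L(g, I) = 2*I*(7 + g) (L(g, I) = (7 + g)*(2*I) = 2*I*(7 + g))
(-3308 + 945) + N(L(0, A)) = (-3308 + 945) - 19 = -2363 - 19 = -2382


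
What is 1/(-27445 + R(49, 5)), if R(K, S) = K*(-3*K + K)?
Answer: -1/32247 ≈ -3.1011e-5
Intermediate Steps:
R(K, S) = -2*K**2 (R(K, S) = K*(-2*K) = -2*K**2)
1/(-27445 + R(49, 5)) = 1/(-27445 - 2*49**2) = 1/(-27445 - 2*2401) = 1/(-27445 - 4802) = 1/(-32247) = -1/32247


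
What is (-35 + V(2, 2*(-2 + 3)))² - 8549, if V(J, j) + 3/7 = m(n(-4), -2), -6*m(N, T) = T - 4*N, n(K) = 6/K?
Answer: -3195545/441 ≈ -7246.1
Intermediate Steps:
m(N, T) = -T/6 + 2*N/3 (m(N, T) = -(T - 4*N)/6 = -T/6 + 2*N/3)
V(J, j) = -23/21 (V(J, j) = -3/7 + (-⅙*(-2) + 2*(6/(-4))/3) = -3/7 + (⅓ + 2*(6*(-¼))/3) = -3/7 + (⅓ + (⅔)*(-3/2)) = -3/7 + (⅓ - 1) = -3/7 - ⅔ = -23/21)
(-35 + V(2, 2*(-2 + 3)))² - 8549 = (-35 - 23/21)² - 8549 = (-758/21)² - 8549 = 574564/441 - 8549 = -3195545/441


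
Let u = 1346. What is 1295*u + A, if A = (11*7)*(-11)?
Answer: 1742223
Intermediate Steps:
A = -847 (A = 77*(-11) = -847)
1295*u + A = 1295*1346 - 847 = 1743070 - 847 = 1742223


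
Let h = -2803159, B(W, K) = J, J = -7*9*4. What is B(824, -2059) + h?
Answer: -2803411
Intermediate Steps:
J = -252 (J = -63*4 = -252)
B(W, K) = -252
B(824, -2059) + h = -252 - 2803159 = -2803411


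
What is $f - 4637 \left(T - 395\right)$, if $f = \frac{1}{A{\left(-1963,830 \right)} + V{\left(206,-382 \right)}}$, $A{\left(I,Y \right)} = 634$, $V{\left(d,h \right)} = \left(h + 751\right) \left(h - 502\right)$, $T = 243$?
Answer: $\frac{229463911087}{325562} \approx 7.0482 \cdot 10^{5}$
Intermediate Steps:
$V{\left(d,h \right)} = \left(-502 + h\right) \left(751 + h\right)$ ($V{\left(d,h \right)} = \left(751 + h\right) \left(-502 + h\right) = \left(-502 + h\right) \left(751 + h\right)$)
$f = - \frac{1}{325562}$ ($f = \frac{1}{634 + \left(-377002 + \left(-382\right)^{2} + 249 \left(-382\right)\right)} = \frac{1}{634 - 326196} = \frac{1}{-325562} = - \frac{1}{325562} \approx -3.0716 \cdot 10^{-6}$)
$f - 4637 \left(T - 395\right) = - \frac{1}{325562} - 4637 \left(243 - 395\right) = - \frac{1}{325562} - -704824 = - \frac{1}{325562} + 704824 = \frac{229463911087}{325562}$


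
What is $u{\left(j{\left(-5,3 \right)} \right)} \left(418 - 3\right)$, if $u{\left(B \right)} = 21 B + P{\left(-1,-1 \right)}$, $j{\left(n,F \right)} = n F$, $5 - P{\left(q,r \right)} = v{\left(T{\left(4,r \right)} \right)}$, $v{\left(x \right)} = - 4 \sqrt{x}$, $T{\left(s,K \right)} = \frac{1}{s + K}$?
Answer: $-128650 + \frac{1660 \sqrt{3}}{3} \approx -1.2769 \cdot 10^{5}$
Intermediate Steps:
$T{\left(s,K \right)} = \frac{1}{K + s}$
$P{\left(q,r \right)} = 5 + 4 \sqrt{\frac{1}{4 + r}}$ ($P{\left(q,r \right)} = 5 - - 4 \sqrt{\frac{1}{r + 4}} = 5 - - 4 \sqrt{\frac{1}{4 + r}} = 5 + 4 \sqrt{\frac{1}{4 + r}}$)
$j{\left(n,F \right)} = F n$
$u{\left(B \right)} = 5 + 21 B + \frac{4 \sqrt{3}}{3}$ ($u{\left(B \right)} = 21 B + \left(5 + 4 \sqrt{\frac{1}{4 - 1}}\right) = 21 B + \left(5 + 4 \sqrt{\frac{1}{3}}\right) = 21 B + \left(5 + \frac{4}{\sqrt{3}}\right) = 21 B + \left(5 + 4 \frac{\sqrt{3}}{3}\right) = 21 B + \left(5 + \frac{4 \sqrt{3}}{3}\right) = 5 + 21 B + \frac{4 \sqrt{3}}{3}$)
$u{\left(j{\left(-5,3 \right)} \right)} \left(418 - 3\right) = \left(5 + 21 \cdot 3 \left(-5\right) + \frac{4 \sqrt{3}}{3}\right) \left(418 - 3\right) = \left(5 + 21 \left(-15\right) + \frac{4 \sqrt{3}}{3}\right) 415 = \left(5 - 315 + \frac{4 \sqrt{3}}{3}\right) 415 = \left(-310 + \frac{4 \sqrt{3}}{3}\right) 415 = -128650 + \frac{1660 \sqrt{3}}{3}$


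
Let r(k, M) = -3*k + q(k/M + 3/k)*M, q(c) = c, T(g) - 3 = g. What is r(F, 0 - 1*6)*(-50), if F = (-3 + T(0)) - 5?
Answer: -680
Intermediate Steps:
T(g) = 3 + g
F = -5 (F = (-3 + (3 + 0)) - 5 = (-3 + 3) - 5 = 0 - 5 = -5)
r(k, M) = -3*k + M*(3/k + k/M) (r(k, M) = -3*k + (k/M + 3/k)*M = -3*k + (3/k + k/M)*M = -3*k + M*(3/k + k/M))
r(F, 0 - 1*6)*(-50) = (-2*(-5) + 3*(0 - 1*6)/(-5))*(-50) = (10 + 3*(0 - 6)*(-⅕))*(-50) = (10 + 3*(-6)*(-⅕))*(-50) = (10 + 18/5)*(-50) = (68/5)*(-50) = -680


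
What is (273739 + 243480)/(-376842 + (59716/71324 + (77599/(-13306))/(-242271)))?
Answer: -487381776133252374/355102026819611689 ≈ -1.3725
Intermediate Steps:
(273739 + 243480)/(-376842 + (59716/71324 + (77599/(-13306))/(-242271))) = 517219/(-376842 + (59716*(1/71324) + (77599*(-1/13306))*(-1/242271))) = 517219/(-376842 + (14929/17831 - 77599/13306*(-1/242271))) = 517219/(-376842 + (14929/17831 + 77599/3223657926)) = 517219/(-376842 + 48127372845023/57481044478506) = 517219/(-21661223635996313029/57481044478506) = 517219*(-57481044478506/21661223635996313029) = -487381776133252374/355102026819611689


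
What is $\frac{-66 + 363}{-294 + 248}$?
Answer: $- \frac{297}{46} \approx -6.4565$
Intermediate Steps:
$\frac{-66 + 363}{-294 + 248} = \frac{297}{-46} = 297 \left(- \frac{1}{46}\right) = - \frac{297}{46}$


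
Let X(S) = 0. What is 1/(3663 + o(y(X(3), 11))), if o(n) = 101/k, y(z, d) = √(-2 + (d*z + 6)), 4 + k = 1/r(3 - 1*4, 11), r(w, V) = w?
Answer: 5/18214 ≈ 0.00027451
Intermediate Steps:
k = -5 (k = -4 + 1/(3 - 1*4) = -4 + 1/(3 - 4) = -4 + 1/(-1) = -4 - 1 = -5)
y(z, d) = √(4 + d*z) (y(z, d) = √(-2 + (6 + d*z)) = √(4 + d*z))
o(n) = -101/5 (o(n) = 101/(-5) = 101*(-⅕) = -101/5)
1/(3663 + o(y(X(3), 11))) = 1/(3663 - 101/5) = 1/(18214/5) = 5/18214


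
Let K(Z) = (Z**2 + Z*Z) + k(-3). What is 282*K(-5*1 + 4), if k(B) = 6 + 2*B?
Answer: 564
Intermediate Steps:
K(Z) = 2*Z**2 (K(Z) = (Z**2 + Z*Z) + (6 + 2*(-3)) = (Z**2 + Z**2) + (6 - 6) = 2*Z**2 + 0 = 2*Z**2)
282*K(-5*1 + 4) = 282*(2*(-5*1 + 4)**2) = 282*(2*(-5 + 4)**2) = 282*(2*(-1)**2) = 282*(2*1) = 282*2 = 564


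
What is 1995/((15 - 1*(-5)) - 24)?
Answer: -1995/4 ≈ -498.75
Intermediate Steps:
1995/((15 - 1*(-5)) - 24) = 1995/((15 + 5) - 24) = 1995/(20 - 24) = 1995/(-4) = 1995*(-1/4) = -1995/4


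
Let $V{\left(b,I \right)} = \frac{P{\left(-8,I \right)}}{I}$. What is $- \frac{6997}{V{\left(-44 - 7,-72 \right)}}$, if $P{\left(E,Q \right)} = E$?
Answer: $-62973$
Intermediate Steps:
$V{\left(b,I \right)} = - \frac{8}{I}$
$- \frac{6997}{V{\left(-44 - 7,-72 \right)}} = - \frac{6997}{\left(-8\right) \frac{1}{-72}} = - \frac{6997}{\left(-8\right) \left(- \frac{1}{72}\right)} = - 6997 \frac{1}{\frac{1}{9}} = \left(-6997\right) 9 = -62973$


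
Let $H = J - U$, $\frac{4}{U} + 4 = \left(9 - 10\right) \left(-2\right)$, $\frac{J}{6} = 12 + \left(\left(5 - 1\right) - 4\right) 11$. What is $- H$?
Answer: $-74$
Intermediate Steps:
$J = 72$ ($J = 6 \left(12 + \left(\left(5 - 1\right) - 4\right) 11\right) = 6 \left(12 + \left(4 - 4\right) 11\right) = 6 \left(12 + 0 \cdot 11\right) = 6 \left(12 + 0\right) = 6 \cdot 12 = 72$)
$U = -2$ ($U = \frac{4}{-4 + \left(9 - 10\right) \left(-2\right)} = \frac{4}{-4 - -2} = \frac{4}{-4 + 2} = \frac{4}{-2} = 4 \left(- \frac{1}{2}\right) = -2$)
$H = 74$ ($H = 72 - -2 = 72 + 2 = 74$)
$- H = \left(-1\right) 74 = -74$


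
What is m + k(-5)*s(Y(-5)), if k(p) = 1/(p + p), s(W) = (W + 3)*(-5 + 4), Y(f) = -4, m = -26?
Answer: -261/10 ≈ -26.100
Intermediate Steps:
s(W) = -3 - W (s(W) = (3 + W)*(-1) = -3 - W)
k(p) = 1/(2*p)
m + k(-5)*s(Y(-5)) = -26 + ((½)/(-5))*(-3 - 1*(-4)) = -26 + ((½)*(-⅕))*(-3 + 4) = -26 - ⅒*1 = -26 - ⅒ = -261/10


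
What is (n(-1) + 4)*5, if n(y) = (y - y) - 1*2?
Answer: 10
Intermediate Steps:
n(y) = -2 (n(y) = 0 - 2 = -2)
(n(-1) + 4)*5 = (-2 + 4)*5 = 2*5 = 10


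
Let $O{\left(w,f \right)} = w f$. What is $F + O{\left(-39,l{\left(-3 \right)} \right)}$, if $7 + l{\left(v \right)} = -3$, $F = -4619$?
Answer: $-4229$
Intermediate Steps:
$l{\left(v \right)} = -10$ ($l{\left(v \right)} = -7 - 3 = -10$)
$O{\left(w,f \right)} = f w$
$F + O{\left(-39,l{\left(-3 \right)} \right)} = -4619 - -390 = -4619 + 390 = -4229$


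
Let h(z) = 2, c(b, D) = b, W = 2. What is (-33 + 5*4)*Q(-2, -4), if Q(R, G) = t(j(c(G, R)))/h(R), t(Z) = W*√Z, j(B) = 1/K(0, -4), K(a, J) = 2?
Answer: -13*√2/2 ≈ -9.1924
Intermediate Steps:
j(B) = ½ (j(B) = 1/2 = ½)
t(Z) = 2*√Z
Q(R, G) = √2/2 (Q(R, G) = (2*√(½))/2 = (2*(√2/2))*(½) = √2*(½) = √2/2)
(-33 + 5*4)*Q(-2, -4) = (-33 + 5*4)*(√2/2) = (-33 + 20)*(√2/2) = -13*√2/2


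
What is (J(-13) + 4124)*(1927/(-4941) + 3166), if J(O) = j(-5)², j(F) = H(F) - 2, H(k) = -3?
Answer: 7210629619/549 ≈ 1.3134e+7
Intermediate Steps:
j(F) = -5 (j(F) = -3 - 2 = -5)
J(O) = 25 (J(O) = (-5)² = 25)
(J(-13) + 4124)*(1927/(-4941) + 3166) = (25 + 4124)*(1927/(-4941) + 3166) = 4149*(1927*(-1/4941) + 3166) = 4149*(-1927/4941 + 3166) = 4149*(15641279/4941) = 7210629619/549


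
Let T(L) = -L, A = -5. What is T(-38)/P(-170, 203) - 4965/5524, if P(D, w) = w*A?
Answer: -5249387/5606860 ≈ -0.93624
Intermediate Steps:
P(D, w) = -5*w (P(D, w) = w*(-5) = -5*w)
T(-38)/P(-170, 203) - 4965/5524 = (-1*(-38))/((-5*203)) - 4965/5524 = 38/(-1015) - 4965*1/5524 = 38*(-1/1015) - 4965/5524 = -38/1015 - 4965/5524 = -5249387/5606860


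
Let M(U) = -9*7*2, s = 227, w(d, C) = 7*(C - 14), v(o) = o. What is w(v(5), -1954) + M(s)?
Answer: -13902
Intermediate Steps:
w(d, C) = -98 + 7*C (w(d, C) = 7*(-14 + C) = -98 + 7*C)
M(U) = -126 (M(U) = -63*2 = -126)
w(v(5), -1954) + M(s) = (-98 + 7*(-1954)) - 126 = (-98 - 13678) - 126 = -13776 - 126 = -13902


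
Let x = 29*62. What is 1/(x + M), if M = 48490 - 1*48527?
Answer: 1/1761 ≈ 0.00056786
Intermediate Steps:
x = 1798
M = -37 (M = 48490 - 48527 = -37)
1/(x + M) = 1/(1798 - 37) = 1/1761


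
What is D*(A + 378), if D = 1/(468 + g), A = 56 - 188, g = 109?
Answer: 246/577 ≈ 0.42634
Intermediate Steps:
A = -132
D = 1/577 (D = 1/(468 + 109) = 1/577 ≈ 0.0017331)
D*(A + 378) = (-132 + 378)/577 = (1/577)*246 = 246/577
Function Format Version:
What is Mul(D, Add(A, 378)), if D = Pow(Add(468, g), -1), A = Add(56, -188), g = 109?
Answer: Rational(246, 577) ≈ 0.42634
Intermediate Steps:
A = -132
D = Rational(1, 577) (D = Pow(Add(468, 109), -1) = Pow(577, -1) = Rational(1, 577) ≈ 0.0017331)
Mul(D, Add(A, 378)) = Mul(Rational(1, 577), Add(-132, 378)) = Mul(Rational(1, 577), 246) = Rational(246, 577)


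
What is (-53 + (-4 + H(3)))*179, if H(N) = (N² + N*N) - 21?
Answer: -10740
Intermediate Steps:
H(N) = -21 + 2*N² (H(N) = (N² + N²) - 21 = 2*N² - 21 = -21 + 2*N²)
(-53 + (-4 + H(3)))*179 = (-53 + (-4 + (-21 + 2*3²)))*179 = (-53 + (-4 + (-21 + 2*9)))*179 = (-53 + (-4 + (-21 + 18)))*179 = (-53 + (-4 - 3))*179 = (-53 - 7)*179 = -60*179 = -10740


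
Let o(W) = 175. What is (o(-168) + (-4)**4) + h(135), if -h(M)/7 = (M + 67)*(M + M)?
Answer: -381349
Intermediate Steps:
h(M) = -14*M*(67 + M) (h(M) = -7*(M + 67)*(M + M) = -7*(67 + M)*2*M = -14*M*(67 + M))
(o(-168) + (-4)**4) + h(135) = (175 + (-4)**4) - 14*135*(67 + 135) = (175 + 256) - 14*135*202 = 431 - 381780 = -381349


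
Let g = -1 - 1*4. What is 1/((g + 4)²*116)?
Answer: 1/116 ≈ 0.0086207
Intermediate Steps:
g = -5 (g = -1 - 4 = -5)
1/((g + 4)²*116) = 1/((-5 + 4)²*116) = 1/((-1)²*116) = 1/(1*116) = 1/116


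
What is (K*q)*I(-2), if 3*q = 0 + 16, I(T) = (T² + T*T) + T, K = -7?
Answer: -224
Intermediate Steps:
I(T) = T + 2*T² (I(T) = (T² + T²) + T = 2*T² + T = T + 2*T²)
q = 16/3 (q = (0 + 16)/3 = (⅓)*16 = 16/3 ≈ 5.3333)
(K*q)*I(-2) = (-7*16/3)*(-2*(1 + 2*(-2))) = -(-224)*(1 - 4)/3 = -(-224)*(-3)/3 = -112/3*6 = -224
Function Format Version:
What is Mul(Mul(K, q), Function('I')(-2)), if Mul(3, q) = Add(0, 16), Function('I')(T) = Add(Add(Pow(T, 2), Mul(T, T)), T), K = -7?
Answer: -224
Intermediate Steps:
Function('I')(T) = Add(T, Mul(2, Pow(T, 2))) (Function('I')(T) = Add(Add(Pow(T, 2), Pow(T, 2)), T) = Add(Mul(2, Pow(T, 2)), T) = Add(T, Mul(2, Pow(T, 2))))
q = Rational(16, 3) (q = Mul(Rational(1, 3), Add(0, 16)) = Mul(Rational(1, 3), 16) = Rational(16, 3) ≈ 5.3333)
Mul(Mul(K, q), Function('I')(-2)) = Mul(Mul(-7, Rational(16, 3)), Mul(-2, Add(1, Mul(2, -2)))) = Mul(Rational(-112, 3), Mul(-2, Add(1, -4))) = Mul(Rational(-112, 3), Mul(-2, -3)) = Mul(Rational(-112, 3), 6) = -224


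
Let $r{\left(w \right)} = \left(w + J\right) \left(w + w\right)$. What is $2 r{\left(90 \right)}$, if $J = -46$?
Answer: $15840$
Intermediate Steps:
$r{\left(w \right)} = 2 w \left(-46 + w\right)$ ($r{\left(w \right)} = \left(w - 46\right) \left(w + w\right) = \left(-46 + w\right) 2 w = 2 w \left(-46 + w\right)$)
$2 r{\left(90 \right)} = 2 \cdot 2 \cdot 90 \left(-46 + 90\right) = 2 \cdot 2 \cdot 90 \cdot 44 = 2 \cdot 7920 = 15840$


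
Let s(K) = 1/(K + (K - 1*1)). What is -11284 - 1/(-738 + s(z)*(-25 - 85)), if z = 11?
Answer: -176120651/15608 ≈ -11284.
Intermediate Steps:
s(K) = 1/(-1 + 2*K) (s(K) = 1/(K + (K - 1)) = 1/(K + (-1 + K)) = 1/(-1 + 2*K))
-11284 - 1/(-738 + s(z)*(-25 - 85)) = -11284 - 1/(-738 + (-25 - 85)/(-1 + 2*11)) = -11284 - 1/(-738 - 110/(-1 + 22)) = -11284 - 1/(-738 - 110/21) = -11284 - 1/(-15608/21) = -11284 - 1*(-21/15608) = -11284 + 21/15608 = -176120651/15608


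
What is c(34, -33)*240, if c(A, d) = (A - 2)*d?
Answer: -253440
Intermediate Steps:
c(A, d) = d*(-2 + A) (c(A, d) = (-2 + A)*d = d*(-2 + A))
c(34, -33)*240 = -33*(-2 + 34)*240 = -33*32*240 = -1056*240 = -253440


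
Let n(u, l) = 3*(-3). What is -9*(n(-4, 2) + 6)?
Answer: 27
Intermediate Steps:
n(u, l) = -9
-9*(n(-4, 2) + 6) = -9*(-9 + 6) = -9*(-3) = 27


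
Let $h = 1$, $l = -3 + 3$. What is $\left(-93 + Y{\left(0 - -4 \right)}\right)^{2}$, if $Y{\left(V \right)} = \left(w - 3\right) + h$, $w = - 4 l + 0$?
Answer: $9025$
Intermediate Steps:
$l = 0$
$w = 0$ ($w = \left(-4\right) 0 + 0 = 0 + 0 = 0$)
$Y{\left(V \right)} = -2$ ($Y{\left(V \right)} = \left(0 - 3\right) + 1 = -3 + 1 = -2$)
$\left(-93 + Y{\left(0 - -4 \right)}\right)^{2} = \left(-93 - 2\right)^{2} = \left(-95\right)^{2} = 9025$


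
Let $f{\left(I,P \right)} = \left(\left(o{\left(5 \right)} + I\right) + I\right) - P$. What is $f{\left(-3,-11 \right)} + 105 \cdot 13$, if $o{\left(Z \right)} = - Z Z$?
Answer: $1345$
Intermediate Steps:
$o{\left(Z \right)} = - Z^{2}$
$f{\left(I,P \right)} = -25 - P + 2 I$ ($f{\left(I,P \right)} = \left(\left(- 5^{2} + I\right) + I\right) - P = \left(\left(\left(-1\right) 25 + I\right) + I\right) - P = \left(\left(-25 + I\right) + I\right) - P = \left(-25 + 2 I\right) - P = -25 - P + 2 I$)
$f{\left(-3,-11 \right)} + 105 \cdot 13 = \left(-25 - -11 + 2 \left(-3\right)\right) + 105 \cdot 13 = \left(-25 + 11 - 6\right) + 1365 = -20 + 1365 = 1345$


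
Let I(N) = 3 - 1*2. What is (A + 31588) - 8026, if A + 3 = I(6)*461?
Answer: 24020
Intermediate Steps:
I(N) = 1 (I(N) = 3 - 2 = 1)
A = 458 (A = -3 + 1*461 = -3 + 461 = 458)
(A + 31588) - 8026 = (458 + 31588) - 8026 = 32046 - 8026 = 24020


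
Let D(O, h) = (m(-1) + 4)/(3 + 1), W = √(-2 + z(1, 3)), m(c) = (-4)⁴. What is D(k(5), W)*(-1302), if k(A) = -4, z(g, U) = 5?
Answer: -84630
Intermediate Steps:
m(c) = 256
W = √3 (W = √(-2 + 5) = √3 ≈ 1.7320)
D(O, h) = 65 (D(O, h) = (256 + 4)/(3 + 1) = 260/4 = 260*(¼) = 65)
D(k(5), W)*(-1302) = 65*(-1302) = -84630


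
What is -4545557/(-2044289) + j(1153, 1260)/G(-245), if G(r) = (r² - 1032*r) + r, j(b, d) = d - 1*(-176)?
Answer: 355991907086/159771406795 ≈ 2.2281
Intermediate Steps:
j(b, d) = 176 + d (j(b, d) = d + 176 = 176 + d)
G(r) = r² - 1031*r
-4545557/(-2044289) + j(1153, 1260)/G(-245) = -4545557/(-2044289) + (176 + 1260)/((-245*(-1031 - 245))) = -4545557*(-1/2044289) + 1436/((-245*(-1276))) = 4545557/2044289 + 1436/312620 = 4545557/2044289 + 1436*(1/312620) = 4545557/2044289 + 359/78155 = 355991907086/159771406795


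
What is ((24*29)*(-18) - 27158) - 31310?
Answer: -70996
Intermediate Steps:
((24*29)*(-18) - 27158) - 31310 = (696*(-18) - 27158) - 31310 = (-12528 - 27158) - 31310 = -39686 - 31310 = -70996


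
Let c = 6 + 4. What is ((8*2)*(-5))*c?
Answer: -800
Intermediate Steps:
c = 10
((8*2)*(-5))*c = ((8*2)*(-5))*10 = (16*(-5))*10 = -80*10 = -800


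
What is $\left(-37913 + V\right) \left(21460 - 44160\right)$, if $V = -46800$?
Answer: $1922985100$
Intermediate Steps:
$\left(-37913 + V\right) \left(21460 - 44160\right) = \left(-37913 - 46800\right) \left(21460 - 44160\right) = \left(-84713\right) \left(-22700\right) = 1922985100$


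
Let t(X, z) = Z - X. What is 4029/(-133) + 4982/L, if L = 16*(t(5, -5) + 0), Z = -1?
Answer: -524695/6384 ≈ -82.189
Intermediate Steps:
t(X, z) = -1 - X
L = -96 (L = 16*((-1 - 1*5) + 0) = 16*((-1 - 5) + 0) = 16*(-6 + 0) = 16*(-6) = -96)
4029/(-133) + 4982/L = 4029/(-133) + 4982/(-96) = 4029*(-1/133) + 4982*(-1/96) = -4029/133 - 2491/48 = -524695/6384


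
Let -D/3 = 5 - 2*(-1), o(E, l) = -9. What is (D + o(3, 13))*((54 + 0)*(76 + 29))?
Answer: -170100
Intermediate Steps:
D = -21 (D = -3*(5 - 2*(-1)) = -3*(5 + 2) = -3*7 = -21)
(D + o(3, 13))*((54 + 0)*(76 + 29)) = (-21 - 9)*((54 + 0)*(76 + 29)) = -1620*105 = -30*5670 = -170100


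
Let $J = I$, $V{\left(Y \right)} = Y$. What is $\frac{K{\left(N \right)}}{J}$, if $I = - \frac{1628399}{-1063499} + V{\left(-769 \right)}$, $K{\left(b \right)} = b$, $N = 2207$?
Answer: $- \frac{2347142293}{816202332} \approx -2.8757$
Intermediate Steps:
$I = - \frac{816202332}{1063499}$ ($I = - \frac{1628399}{-1063499} - 769 = \left(-1628399\right) \left(- \frac{1}{1063499}\right) - 769 = \frac{1628399}{1063499} - 769 = - \frac{816202332}{1063499} \approx -767.47$)
$J = - \frac{816202332}{1063499} \approx -767.47$
$\frac{K{\left(N \right)}}{J} = \frac{2207}{- \frac{816202332}{1063499}} = 2207 \left(- \frac{1063499}{816202332}\right) = - \frac{2347142293}{816202332}$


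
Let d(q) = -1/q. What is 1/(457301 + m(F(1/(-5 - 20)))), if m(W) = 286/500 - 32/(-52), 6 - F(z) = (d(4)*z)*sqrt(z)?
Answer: 3250/1486232109 ≈ 2.1867e-6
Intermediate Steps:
F(z) = 6 + z**(3/2)/4 (F(z) = 6 - (-1/4)*z*sqrt(z) = 6 - (-1*1/4)*z*sqrt(z) = 6 - (-z/4)*sqrt(z) = 6 - (-1)*z**(3/2)/4 = 6 + z**(3/2)/4)
m(W) = 3859/3250 (m(W) = 286*(1/500) - 32*(-1/52) = 143/250 + 8/13 = 3859/3250)
1/(457301 + m(F(1/(-5 - 20)))) = 1/(457301 + 3859/3250) = 1/(1486232109/3250) = 3250/1486232109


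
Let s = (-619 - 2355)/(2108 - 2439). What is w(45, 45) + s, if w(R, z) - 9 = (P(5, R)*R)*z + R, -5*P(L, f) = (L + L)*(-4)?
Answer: 5383048/331 ≈ 16263.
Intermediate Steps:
P(L, f) = 8*L/5 (P(L, f) = -(L + L)*(-4)/5 = -2*L*(-4)/5 = -(-8)*L/5 = 8*L/5)
s = 2974/331 (s = -2974/(-331) = -2974*(-1/331) = 2974/331 ≈ 8.9849)
w(R, z) = 9 + R + 8*R*z (w(R, z) = 9 + ((((8/5)*5)*R)*z + R) = 9 + ((8*R)*z + R) = 9 + (8*R*z + R) = 9 + (R + 8*R*z) = 9 + R + 8*R*z)
w(45, 45) + s = (9 + 45 + 8*45*45) + 2974/331 = (9 + 45 + 16200) + 2974/331 = 16254 + 2974/331 = 5383048/331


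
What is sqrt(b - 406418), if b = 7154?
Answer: 4*I*sqrt(24954) ≈ 631.87*I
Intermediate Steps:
sqrt(b - 406418) = sqrt(7154 - 406418) = sqrt(-399264) = 4*I*sqrt(24954)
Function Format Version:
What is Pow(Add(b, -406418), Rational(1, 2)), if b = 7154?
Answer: Mul(4, I, Pow(24954, Rational(1, 2))) ≈ Mul(631.87, I)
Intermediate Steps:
Pow(Add(b, -406418), Rational(1, 2)) = Pow(Add(7154, -406418), Rational(1, 2)) = Pow(-399264, Rational(1, 2)) = Mul(4, I, Pow(24954, Rational(1, 2)))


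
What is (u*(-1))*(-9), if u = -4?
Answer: -36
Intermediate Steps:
(u*(-1))*(-9) = -4*(-1)*(-9) = 4*(-9) = -36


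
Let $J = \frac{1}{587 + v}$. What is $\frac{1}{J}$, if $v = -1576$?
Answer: $-989$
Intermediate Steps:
$J = - \frac{1}{989}$ ($J = \frac{1}{587 - 1576} = \frac{1}{-989} = - \frac{1}{989} \approx -0.0010111$)
$\frac{1}{J} = \frac{1}{- \frac{1}{989}} = -989$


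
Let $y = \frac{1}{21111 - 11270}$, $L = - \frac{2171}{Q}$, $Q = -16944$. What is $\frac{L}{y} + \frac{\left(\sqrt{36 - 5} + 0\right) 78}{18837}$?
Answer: $\frac{21364811}{16944} + \frac{2 \sqrt{31}}{483} \approx 1260.9$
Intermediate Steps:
$L = \frac{2171}{16944}$ ($L = - \frac{2171}{-16944} = \left(-2171\right) \left(- \frac{1}{16944}\right) = \frac{2171}{16944} \approx 0.12813$)
$y = \frac{1}{9841} \approx 0.00010162$
$\frac{L}{y} + \frac{\left(\sqrt{36 - 5} + 0\right) 78}{18837} = \frac{2171 \frac{1}{\frac{1}{9841}}}{16944} + \frac{\left(\sqrt{36 - 5} + 0\right) 78}{18837} = \frac{2171}{16944} \cdot 9841 + \left(\sqrt{31} + 0\right) 78 \cdot \frac{1}{18837} = \frac{21364811}{16944} + \sqrt{31} \cdot 78 \cdot \frac{1}{18837} = \frac{21364811}{16944} + 78 \sqrt{31} \cdot \frac{1}{18837} = \frac{21364811}{16944} + \frac{2 \sqrt{31}}{483}$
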